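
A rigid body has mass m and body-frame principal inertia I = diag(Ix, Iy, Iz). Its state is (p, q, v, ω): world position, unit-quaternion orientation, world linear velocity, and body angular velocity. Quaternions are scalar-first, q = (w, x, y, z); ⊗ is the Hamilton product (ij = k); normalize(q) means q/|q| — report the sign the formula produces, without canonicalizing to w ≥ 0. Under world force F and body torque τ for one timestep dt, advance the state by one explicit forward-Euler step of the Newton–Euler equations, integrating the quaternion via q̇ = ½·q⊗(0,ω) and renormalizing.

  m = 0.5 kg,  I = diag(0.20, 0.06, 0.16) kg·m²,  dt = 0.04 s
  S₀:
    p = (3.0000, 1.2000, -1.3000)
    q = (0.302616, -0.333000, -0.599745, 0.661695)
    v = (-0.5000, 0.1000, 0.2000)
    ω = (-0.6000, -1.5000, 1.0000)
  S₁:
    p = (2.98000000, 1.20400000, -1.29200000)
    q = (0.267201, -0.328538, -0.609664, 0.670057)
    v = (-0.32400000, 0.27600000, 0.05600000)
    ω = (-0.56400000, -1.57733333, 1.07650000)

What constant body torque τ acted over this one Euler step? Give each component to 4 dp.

ω₁ − ω₀ = (0.03600000, -0.07733333, 0.07650000)
precession coupling = (-0.1500, -0.0240, -0.1260)
τ = I·(Δω/dt) + ω₀×(Iω₀) = (0.0300, -0.1400, 0.1800)

τ = (0.0300, -0.1400, 0.1800)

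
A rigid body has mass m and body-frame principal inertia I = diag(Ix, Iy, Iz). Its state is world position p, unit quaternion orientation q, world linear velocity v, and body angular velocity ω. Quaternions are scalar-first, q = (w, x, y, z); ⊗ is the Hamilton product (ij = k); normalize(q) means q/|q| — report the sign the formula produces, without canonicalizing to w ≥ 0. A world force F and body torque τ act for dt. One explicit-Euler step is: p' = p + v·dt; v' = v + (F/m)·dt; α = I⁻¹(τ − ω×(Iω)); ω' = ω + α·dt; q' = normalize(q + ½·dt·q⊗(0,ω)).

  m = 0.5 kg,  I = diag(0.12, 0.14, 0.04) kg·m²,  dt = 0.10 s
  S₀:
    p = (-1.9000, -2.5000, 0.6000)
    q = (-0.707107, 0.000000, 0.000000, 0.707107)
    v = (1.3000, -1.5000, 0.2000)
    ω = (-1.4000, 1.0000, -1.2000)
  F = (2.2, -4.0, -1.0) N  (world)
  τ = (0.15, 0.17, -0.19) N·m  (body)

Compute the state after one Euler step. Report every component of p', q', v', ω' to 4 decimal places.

p' = (-1.7700, -2.6500, 0.6200)
q' = (-0.6611, 0.0141, -0.0844, 0.7454)
v' = (1.7400, -2.3000, 0.0000)
ω' = (-1.3750, 1.0254, -1.6050)

p + v·dt = (-1.7700, -2.6500, 0.6200)
v + (F/m)dt = (1.7400, -2.3000, 0.0000)
precession coupling ω×(Iω) = (0.1200, 0.1344, -0.0280)
angular accel α = (0.2500, 0.2543, -4.0500)
ω + α·dt = (-1.3750, 1.0254, -1.6050)
2q̇ = q⊗(0,ω) = (0.8485284, 0.2828428, -1.6970568, 0.8485284)
updated quaternion q' = (-0.6611, 0.0141, -0.0844, 0.7454)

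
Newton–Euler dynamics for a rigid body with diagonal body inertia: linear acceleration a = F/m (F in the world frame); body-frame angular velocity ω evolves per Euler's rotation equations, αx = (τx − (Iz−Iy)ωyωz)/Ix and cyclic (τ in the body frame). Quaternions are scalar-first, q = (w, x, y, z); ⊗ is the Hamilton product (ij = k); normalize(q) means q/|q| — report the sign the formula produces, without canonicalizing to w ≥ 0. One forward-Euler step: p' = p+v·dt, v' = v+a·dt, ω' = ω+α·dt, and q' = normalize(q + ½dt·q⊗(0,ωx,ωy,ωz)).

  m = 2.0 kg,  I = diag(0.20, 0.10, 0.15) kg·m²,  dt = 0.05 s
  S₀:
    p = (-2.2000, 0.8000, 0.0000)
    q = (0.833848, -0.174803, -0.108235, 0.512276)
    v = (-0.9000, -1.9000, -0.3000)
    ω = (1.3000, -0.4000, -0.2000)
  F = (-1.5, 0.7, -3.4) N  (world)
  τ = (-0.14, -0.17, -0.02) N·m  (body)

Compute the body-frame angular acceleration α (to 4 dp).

α = (-0.7200, -1.5700, -0.4800)

ω×(Iω) gyroscopic = (0.0040, -0.0130, 0.0520)
(τ − ω×Iω)/I = (-0.7200, -1.5700, -0.4800)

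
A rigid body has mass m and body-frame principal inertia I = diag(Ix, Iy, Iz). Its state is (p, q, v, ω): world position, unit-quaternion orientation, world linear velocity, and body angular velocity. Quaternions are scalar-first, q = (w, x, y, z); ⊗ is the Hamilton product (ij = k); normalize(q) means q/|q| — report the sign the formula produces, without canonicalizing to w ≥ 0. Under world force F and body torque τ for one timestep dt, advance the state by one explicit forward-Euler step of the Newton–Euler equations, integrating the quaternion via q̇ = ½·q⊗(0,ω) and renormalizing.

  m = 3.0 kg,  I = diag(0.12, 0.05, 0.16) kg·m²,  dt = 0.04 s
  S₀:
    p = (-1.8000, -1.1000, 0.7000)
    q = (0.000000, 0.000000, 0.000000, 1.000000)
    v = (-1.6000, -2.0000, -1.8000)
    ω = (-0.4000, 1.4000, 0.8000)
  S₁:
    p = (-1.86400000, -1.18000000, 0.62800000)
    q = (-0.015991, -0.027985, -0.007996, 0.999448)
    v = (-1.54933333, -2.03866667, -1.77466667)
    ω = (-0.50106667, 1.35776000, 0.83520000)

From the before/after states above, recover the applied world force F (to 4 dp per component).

v₁ − v₀ = (0.05066667, -0.03866667, 0.02533333)
m·(v₁−v₀)/dt = (3.8000, -2.9000, 1.9000)

F = (3.8000, -2.9000, 1.9000)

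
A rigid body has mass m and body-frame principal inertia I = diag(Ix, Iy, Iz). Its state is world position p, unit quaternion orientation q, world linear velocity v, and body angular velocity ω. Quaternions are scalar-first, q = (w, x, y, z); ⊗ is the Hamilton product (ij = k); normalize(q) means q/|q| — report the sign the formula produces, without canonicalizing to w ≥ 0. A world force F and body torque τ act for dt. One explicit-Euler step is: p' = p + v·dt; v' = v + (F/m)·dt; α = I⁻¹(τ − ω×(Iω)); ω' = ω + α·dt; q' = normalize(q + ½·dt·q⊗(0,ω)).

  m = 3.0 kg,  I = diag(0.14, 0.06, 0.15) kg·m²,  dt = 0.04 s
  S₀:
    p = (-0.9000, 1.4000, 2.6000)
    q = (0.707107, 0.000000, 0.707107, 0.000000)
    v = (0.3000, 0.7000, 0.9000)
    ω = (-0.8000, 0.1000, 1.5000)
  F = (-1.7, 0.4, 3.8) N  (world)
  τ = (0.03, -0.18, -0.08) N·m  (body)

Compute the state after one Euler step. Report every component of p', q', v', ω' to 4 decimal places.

p' = (-0.8880, 1.4280, 2.6360)
q' = (0.7053, 0.0099, 0.7081, 0.0325)
v' = (0.2773, 0.7053, 0.9507)
ω' = (-0.7953, -0.0280, 1.4770)

a = F/m = (-0.5667, 0.1333, 1.2667)
p' = p + v·dt = (-0.8880, 1.4280, 2.6360)
v + (F/m)dt = (0.2773, 0.7053, 0.9507)
precession coupling ω×(Iω) = (0.0135, 0.0120, 0.0064)
angular accel α = (0.1179, -3.2000, -0.5760)
ω + α·dt = (-0.7953, -0.0280, 1.4770)
2q̇ = q⊗(0,ω) = (-0.0707107, 0.4949749, 0.0707107, 1.6263461)
updated quaternion q' = (0.7053, 0.0099, 0.7081, 0.0325)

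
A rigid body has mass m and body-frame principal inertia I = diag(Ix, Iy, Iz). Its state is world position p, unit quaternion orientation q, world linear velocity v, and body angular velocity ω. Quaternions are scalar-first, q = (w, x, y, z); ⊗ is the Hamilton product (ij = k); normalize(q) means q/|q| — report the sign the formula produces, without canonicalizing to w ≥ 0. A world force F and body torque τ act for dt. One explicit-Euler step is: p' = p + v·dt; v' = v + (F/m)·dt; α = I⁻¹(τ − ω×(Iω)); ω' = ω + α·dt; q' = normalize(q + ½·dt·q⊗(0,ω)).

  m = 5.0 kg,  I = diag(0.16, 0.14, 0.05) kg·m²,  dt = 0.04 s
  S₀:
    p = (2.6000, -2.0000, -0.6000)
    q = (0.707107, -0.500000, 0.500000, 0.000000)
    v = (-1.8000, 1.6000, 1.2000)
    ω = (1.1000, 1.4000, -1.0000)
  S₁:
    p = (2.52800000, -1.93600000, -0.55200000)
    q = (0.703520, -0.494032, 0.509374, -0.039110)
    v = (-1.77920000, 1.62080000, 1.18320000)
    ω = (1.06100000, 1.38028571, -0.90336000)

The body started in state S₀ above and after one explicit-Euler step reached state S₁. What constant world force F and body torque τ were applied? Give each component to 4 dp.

F = (2.6000, 2.6000, -2.1000)
τ = (-0.0300, -0.1900, 0.0900)

ω₁ − ω₀ = (-0.03900000, -0.01971429, 0.09664000)
precession coupling = (0.1260, -0.1210, -0.0308)
applied torque τ = (-0.0300, -0.1900, 0.0900)
velocity change Δv = (0.02080000, 0.02080000, -0.01680000)
applied force F = (2.6000, 2.6000, -2.1000)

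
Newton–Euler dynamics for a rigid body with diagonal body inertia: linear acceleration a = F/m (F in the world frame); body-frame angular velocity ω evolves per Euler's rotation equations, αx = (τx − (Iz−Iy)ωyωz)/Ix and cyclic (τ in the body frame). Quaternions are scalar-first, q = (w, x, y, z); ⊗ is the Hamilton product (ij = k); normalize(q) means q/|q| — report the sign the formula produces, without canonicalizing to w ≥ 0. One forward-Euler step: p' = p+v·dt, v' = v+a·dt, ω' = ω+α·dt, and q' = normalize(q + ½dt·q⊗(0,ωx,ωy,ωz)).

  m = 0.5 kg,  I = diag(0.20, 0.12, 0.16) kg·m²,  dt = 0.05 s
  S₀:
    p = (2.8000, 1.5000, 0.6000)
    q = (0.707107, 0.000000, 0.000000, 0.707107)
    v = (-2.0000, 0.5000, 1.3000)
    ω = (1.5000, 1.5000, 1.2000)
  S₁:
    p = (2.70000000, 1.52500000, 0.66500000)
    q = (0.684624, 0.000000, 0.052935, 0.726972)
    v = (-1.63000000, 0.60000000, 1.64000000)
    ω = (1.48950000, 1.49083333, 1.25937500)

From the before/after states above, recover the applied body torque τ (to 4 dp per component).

τ = (0.0300, 0.0500, 0.0100)

rate change Δω = (-0.01050000, -0.00916667, 0.05937500)
applied torque τ = (0.0300, 0.0500, 0.0100)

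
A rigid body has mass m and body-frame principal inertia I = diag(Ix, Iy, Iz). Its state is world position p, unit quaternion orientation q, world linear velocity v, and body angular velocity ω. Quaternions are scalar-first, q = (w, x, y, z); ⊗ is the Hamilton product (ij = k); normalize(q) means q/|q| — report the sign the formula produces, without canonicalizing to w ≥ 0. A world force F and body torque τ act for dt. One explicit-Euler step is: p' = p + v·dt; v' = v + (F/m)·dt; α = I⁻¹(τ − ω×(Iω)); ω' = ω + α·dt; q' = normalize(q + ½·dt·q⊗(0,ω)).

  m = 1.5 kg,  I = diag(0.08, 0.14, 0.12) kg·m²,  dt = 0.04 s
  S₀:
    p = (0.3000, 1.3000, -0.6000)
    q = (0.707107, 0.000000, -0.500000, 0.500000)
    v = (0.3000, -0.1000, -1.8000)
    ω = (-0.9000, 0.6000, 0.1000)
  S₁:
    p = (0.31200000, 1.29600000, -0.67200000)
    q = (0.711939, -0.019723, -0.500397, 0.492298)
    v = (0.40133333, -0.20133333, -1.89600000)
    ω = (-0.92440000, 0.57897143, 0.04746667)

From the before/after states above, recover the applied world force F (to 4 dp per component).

v₁ − v₀ = (0.10133333, -0.10133333, -0.09600000)
m·(v₁−v₀)/dt = (3.8000, -3.8000, -3.6000)

F = (3.8000, -3.8000, -3.6000)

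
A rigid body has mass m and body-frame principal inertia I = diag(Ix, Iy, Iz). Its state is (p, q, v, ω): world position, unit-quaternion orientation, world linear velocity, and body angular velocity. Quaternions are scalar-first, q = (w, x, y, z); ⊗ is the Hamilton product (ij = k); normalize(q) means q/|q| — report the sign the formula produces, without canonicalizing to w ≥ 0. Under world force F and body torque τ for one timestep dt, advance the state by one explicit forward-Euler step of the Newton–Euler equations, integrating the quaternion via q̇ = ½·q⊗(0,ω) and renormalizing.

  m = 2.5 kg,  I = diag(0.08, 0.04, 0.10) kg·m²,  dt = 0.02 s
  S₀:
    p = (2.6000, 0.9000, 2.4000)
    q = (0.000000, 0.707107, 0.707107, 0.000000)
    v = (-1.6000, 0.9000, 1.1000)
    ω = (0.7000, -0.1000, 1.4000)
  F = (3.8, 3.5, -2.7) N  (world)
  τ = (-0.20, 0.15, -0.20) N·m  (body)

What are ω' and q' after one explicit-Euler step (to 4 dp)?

α = I⁻¹(τ − ω×Iω) = (-2.3950, 4.2400, -2.0280)
ω' = ω + α·dt = (0.6521, -0.0152, 1.3594)
2q̇ = q⊗(0,ω) = (-0.4242642, 0.9899498, -0.9899498, -0.5656856)
updated quaternion q' = (-0.0042, 0.7169, 0.6971, -0.0057)

ω' = (0.6521, -0.0152, 1.3594)
q' = (-0.0042, 0.7169, 0.6971, -0.0057)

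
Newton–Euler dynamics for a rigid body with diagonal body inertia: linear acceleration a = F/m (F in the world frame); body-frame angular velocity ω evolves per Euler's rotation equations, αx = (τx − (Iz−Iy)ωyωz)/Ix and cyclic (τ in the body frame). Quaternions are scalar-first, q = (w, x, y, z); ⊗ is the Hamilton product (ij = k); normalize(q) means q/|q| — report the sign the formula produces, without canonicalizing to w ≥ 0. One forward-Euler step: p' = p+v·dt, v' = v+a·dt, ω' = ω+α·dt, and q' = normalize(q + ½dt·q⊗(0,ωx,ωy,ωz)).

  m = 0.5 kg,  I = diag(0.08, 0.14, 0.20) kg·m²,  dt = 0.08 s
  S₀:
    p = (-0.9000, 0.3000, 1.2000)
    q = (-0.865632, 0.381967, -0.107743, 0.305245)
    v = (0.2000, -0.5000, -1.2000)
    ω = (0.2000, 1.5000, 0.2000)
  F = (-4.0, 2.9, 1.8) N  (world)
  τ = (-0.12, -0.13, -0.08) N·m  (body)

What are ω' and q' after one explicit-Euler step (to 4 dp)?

ω' = (0.0620, 1.4285, 0.1608)
q' = (-0.8631, 0.3552, -0.1600, 0.3215)

α = I⁻¹(τ − ω×Iω) = (-1.7250, -0.8943, -0.4900)
ω' = ω + α·dt = (0.0620, 1.4285, 0.1608)
Hamilton product q⊗(0,ω) = (0.0241721, -0.6525425, -1.3137924, 0.4213727)
q' = normalize(q + ½dt·q⊗(0,ω)) = (-0.8631, 0.3552, -0.1600, 0.3215)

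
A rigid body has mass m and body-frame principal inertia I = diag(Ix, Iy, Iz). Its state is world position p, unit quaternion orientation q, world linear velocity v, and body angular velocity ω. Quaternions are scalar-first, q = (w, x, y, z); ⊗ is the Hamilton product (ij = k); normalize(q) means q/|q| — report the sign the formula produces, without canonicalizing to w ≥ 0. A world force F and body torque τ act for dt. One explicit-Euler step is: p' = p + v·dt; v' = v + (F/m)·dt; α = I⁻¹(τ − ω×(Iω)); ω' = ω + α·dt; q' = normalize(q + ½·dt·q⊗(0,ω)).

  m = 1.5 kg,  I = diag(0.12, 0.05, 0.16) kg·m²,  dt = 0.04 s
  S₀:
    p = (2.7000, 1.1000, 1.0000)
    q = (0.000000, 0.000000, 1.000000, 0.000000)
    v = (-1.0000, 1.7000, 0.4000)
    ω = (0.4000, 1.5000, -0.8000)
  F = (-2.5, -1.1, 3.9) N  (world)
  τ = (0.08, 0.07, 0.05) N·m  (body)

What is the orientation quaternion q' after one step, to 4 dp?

Hamilton product q⊗(0,ω) = (-1.5000000, -0.8000000, 0.0000000, -0.4000000)
q + ½dt·q⊗(0,ω), renormalized = (-0.0300, -0.0160, 0.9994, -0.0080)

q' = (-0.0300, -0.0160, 0.9994, -0.0080)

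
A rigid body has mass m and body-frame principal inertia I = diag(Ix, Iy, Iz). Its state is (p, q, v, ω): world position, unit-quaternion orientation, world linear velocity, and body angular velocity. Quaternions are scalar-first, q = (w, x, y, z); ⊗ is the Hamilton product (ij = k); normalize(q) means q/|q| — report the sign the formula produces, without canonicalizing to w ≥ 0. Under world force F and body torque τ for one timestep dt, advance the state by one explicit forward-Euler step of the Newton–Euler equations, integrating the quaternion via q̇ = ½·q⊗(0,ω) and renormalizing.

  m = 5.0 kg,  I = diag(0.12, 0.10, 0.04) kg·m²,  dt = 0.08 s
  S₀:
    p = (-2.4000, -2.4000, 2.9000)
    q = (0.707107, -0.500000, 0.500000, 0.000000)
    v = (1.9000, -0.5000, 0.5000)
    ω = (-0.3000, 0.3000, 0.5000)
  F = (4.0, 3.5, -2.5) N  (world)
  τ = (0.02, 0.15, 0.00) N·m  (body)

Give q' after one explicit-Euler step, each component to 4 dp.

q' = (0.6949, -0.4983, 0.5183, 0.0141)

2q̇ = q⊗(0,ω) = (-0.3000000, 0.0378679, 0.4621321, 0.3535535)
q' = normalize(q + ½dt·q⊗(0,ω)) = (0.6949, -0.4983, 0.5183, 0.0141)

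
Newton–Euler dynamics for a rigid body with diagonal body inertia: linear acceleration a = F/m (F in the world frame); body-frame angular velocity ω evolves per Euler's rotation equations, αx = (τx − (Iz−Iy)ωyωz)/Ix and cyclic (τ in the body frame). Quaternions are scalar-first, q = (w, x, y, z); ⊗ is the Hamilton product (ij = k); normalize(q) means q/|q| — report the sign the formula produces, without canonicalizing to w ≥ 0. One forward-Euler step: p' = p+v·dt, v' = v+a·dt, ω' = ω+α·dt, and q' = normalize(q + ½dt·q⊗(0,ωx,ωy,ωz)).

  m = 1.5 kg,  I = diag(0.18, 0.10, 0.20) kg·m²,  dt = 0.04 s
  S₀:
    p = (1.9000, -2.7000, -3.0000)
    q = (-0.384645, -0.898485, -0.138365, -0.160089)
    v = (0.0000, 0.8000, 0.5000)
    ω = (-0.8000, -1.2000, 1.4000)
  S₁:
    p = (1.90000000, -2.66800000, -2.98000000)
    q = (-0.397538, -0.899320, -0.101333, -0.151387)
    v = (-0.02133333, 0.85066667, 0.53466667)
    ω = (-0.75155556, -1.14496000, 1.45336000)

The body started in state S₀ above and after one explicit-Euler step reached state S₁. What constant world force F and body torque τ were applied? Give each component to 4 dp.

F = (-0.8000, 1.9000, 1.3000)
τ = (0.0500, 0.1600, 0.1900)

ω₁ − ω₀ = (0.04844444, 0.05504000, 0.05336000)
gyro term ω₀×Iω₀ = (-0.1680, 0.0224, -0.0768)
τ = I·(Δω/dt) + ω₀×(Iω₀) = (0.0500, 0.1600, 0.1900)
v₁ − v₀ = (-0.02133333, 0.05066667, 0.03466667)
F = m·Δv/dt = (-0.8000, 1.9000, 1.3000)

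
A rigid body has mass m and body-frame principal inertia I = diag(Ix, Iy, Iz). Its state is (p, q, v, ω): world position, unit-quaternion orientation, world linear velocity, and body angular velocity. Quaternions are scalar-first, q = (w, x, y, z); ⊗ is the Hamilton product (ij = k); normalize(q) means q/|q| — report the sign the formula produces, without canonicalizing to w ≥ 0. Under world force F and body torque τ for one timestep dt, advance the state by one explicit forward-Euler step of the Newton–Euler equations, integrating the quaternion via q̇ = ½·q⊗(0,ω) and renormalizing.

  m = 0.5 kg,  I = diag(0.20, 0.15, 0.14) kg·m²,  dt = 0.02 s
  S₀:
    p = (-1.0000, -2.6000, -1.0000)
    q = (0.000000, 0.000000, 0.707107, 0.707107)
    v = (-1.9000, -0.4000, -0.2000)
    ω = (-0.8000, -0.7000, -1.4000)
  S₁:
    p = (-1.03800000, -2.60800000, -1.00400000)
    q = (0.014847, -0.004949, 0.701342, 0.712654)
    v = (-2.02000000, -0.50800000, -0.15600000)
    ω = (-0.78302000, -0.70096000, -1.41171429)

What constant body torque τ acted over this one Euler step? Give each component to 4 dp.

τ = (0.1600, 0.0600, -0.1100)

rate change Δω = (0.01698000, -0.00096000, -0.01171429)
ω₀×(Iω₀) = (-0.0098, 0.0672, -0.0280)
τ = I·(Δω/dt) + ω₀×(Iω₀) = (0.1600, 0.0600, -0.1100)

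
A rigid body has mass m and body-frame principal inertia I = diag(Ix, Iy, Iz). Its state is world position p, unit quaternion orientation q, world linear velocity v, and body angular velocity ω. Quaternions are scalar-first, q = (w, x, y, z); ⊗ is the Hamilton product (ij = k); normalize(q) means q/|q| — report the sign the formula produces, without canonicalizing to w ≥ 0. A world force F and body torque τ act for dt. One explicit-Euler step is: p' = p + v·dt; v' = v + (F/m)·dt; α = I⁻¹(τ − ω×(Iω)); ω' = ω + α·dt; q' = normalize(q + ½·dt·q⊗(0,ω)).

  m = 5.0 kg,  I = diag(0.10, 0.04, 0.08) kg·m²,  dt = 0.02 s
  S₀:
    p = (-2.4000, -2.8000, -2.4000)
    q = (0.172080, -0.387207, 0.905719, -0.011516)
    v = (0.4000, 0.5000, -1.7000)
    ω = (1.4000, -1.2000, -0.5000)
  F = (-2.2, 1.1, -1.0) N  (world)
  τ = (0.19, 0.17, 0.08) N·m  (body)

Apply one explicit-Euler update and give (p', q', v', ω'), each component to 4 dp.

a = (-0.4400, 0.2200, -0.2000)
p + v·dt = (-2.3920, -2.7900, -2.4340)
v + (F/m)dt = (0.3912, 0.5044, -1.7040)
gyro term ω×Iω = (0.0240, -0.0140, 0.1008)
(τ − ω×Iω)/I = (1.6600, 4.6000, -0.2600)
new body rate ω' = (1.4332, -1.1080, -0.5052)
2q̇ = q⊗(0,ω) = (1.6231946, -0.2257667, -0.4162219, -0.8893982)
updated quaternion q' = (0.1883, -0.3894, 0.9014, -0.0204)

p' = (-2.3920, -2.7900, -2.4340)
q' = (0.1883, -0.3894, 0.9014, -0.0204)
v' = (0.3912, 0.5044, -1.7040)
ω' = (1.4332, -1.1080, -0.5052)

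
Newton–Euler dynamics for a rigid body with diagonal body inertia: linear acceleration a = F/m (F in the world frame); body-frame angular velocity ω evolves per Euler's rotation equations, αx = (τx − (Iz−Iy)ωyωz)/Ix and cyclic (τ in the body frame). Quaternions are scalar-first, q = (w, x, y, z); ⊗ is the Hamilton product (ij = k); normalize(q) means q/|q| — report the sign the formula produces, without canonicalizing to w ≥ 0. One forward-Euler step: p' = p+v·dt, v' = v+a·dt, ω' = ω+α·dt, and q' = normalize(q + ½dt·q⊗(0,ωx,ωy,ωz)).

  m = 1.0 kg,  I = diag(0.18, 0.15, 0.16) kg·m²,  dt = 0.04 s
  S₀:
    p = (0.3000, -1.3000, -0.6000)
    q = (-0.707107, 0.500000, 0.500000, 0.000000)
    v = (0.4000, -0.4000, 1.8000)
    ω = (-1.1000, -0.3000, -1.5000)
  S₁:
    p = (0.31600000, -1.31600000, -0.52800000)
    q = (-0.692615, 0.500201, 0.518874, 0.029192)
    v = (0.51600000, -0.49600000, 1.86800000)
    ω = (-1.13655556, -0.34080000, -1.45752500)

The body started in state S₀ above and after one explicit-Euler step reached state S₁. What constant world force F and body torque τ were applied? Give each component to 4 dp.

F = (2.9000, -2.4000, 1.7000)
τ = (-0.1600, -0.1200, 0.1600)

Δω = ω₁−ω₀ = (-0.03655556, -0.04080000, 0.04247500)
I·α + gyro = (-0.1600, -0.1200, 0.1600)
v₁ − v₀ = (0.11600000, -0.09600000, 0.06800000)
applied force F = (2.9000, -2.4000, 1.7000)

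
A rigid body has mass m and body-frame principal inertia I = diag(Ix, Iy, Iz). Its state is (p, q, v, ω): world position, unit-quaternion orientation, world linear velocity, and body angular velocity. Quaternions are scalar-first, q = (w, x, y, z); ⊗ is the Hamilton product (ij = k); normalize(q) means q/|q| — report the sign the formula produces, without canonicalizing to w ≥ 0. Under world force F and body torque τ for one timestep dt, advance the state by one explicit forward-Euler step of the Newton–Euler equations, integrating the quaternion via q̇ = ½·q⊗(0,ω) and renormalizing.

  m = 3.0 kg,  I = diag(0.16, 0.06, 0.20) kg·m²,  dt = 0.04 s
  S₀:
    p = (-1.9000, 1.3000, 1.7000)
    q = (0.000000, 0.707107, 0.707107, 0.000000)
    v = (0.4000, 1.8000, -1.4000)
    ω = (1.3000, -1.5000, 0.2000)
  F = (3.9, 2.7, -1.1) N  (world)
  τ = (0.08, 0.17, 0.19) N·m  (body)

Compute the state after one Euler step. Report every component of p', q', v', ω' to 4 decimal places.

new position p' = (-1.8840, 1.3720, 1.6440)
new velocity v' = (0.4520, 1.8360, -1.4147)
α = I⁻¹(τ − ω×Iω) = (0.7625, 3.0067, -0.0250)
new body rate ω' = (1.3305, -1.3797, 0.1990)
q⊗(0,ω) = (0.1414214, 0.1414214, -0.1414214, -1.9798996)
updated quaternion q' = (0.0028, 0.7094, 0.7037, -0.0396)

p' = (-1.8840, 1.3720, 1.6440)
q' = (0.0028, 0.7094, 0.7037, -0.0396)
v' = (0.4520, 1.8360, -1.4147)
ω' = (1.3305, -1.3797, 0.1990)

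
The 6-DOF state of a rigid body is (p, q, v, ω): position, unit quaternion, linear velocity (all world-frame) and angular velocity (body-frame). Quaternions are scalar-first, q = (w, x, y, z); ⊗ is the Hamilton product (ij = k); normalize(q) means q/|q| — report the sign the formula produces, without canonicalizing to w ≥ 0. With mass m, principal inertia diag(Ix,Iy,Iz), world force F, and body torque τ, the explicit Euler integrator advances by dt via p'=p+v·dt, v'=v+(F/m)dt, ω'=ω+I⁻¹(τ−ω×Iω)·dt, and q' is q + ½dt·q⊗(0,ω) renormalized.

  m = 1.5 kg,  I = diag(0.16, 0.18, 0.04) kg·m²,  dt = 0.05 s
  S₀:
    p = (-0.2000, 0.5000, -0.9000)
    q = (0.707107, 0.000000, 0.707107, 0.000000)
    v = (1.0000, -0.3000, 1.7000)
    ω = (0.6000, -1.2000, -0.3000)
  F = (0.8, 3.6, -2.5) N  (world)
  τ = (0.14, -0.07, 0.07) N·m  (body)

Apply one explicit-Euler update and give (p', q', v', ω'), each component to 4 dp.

p' = (-0.1500, 0.4850, -0.8150)
q' = (0.7279, 0.0053, 0.6855, -0.0159)
v' = (1.0267, -0.1800, 1.6167)
ω' = (0.6595, -1.2134, -0.1945)

angular accel α = (1.1900, -0.2689, 2.1100)
new body rate ω' = (0.6595, -1.2134, -0.1945)
2q̇ = q⊗(0,ω) = (0.8485284, 0.2121321, -0.8485284, -0.6363963)
q' = normalize(q + ½dt·q⊗(0,ω)) = (0.7279, 0.0053, 0.6855, -0.0159)
new position p' = (-0.1500, 0.4850, -0.8150)
v' = v + a·dt = (1.0267, -0.1800, 1.6167)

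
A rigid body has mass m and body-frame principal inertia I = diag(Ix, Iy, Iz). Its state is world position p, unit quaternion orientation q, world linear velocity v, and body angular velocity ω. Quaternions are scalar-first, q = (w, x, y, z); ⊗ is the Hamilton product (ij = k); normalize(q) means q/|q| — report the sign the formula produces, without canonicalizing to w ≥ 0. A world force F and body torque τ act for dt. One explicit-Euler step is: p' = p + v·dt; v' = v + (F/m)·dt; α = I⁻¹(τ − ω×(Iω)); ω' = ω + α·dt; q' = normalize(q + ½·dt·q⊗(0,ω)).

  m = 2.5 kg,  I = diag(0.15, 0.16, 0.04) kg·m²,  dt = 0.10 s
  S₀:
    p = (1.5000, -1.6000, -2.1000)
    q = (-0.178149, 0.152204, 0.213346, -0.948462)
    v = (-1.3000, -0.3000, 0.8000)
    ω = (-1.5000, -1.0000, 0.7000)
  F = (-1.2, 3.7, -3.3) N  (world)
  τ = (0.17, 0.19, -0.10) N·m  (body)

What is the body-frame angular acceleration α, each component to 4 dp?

α = (0.5733, 1.9094, -2.8750)

precession coupling ω×(Iω) = (0.0840, -0.1155, 0.0150)
angular accel α = (0.5733, 1.9094, -2.8750)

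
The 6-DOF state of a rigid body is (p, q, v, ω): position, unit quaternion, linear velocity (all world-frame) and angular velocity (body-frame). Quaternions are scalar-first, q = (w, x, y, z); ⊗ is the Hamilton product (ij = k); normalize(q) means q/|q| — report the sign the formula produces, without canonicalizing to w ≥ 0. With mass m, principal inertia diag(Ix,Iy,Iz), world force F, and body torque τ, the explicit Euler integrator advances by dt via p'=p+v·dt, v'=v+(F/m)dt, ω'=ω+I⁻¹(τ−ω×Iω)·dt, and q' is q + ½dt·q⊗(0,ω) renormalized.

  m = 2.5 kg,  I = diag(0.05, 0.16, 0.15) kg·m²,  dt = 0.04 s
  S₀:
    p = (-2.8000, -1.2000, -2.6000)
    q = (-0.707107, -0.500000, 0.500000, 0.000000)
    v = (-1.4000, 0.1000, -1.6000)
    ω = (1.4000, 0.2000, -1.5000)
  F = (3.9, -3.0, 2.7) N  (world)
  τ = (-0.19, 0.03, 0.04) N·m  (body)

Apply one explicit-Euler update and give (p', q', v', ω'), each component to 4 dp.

p' = (-2.8560, -1.1960, -2.6640)
q' = (-0.6945, -0.5343, 0.4818, 0.0052)
v' = (-1.3376, 0.0520, -1.5568)
ω' = (1.2456, 0.1550, -1.4975)

precession coupling ω×(Iω) = (0.0030, 0.2100, 0.0308)
α = I⁻¹(τ − ω×Iω) = (-3.8600, -1.1250, 0.0613)
ω + α·dt = (1.2456, 0.1550, -1.4975)
2q̇ = q⊗(0,ω) = (0.6000000, -1.7399498, -0.8914214, 0.2606605)
updated quaternion q' = (-0.6945, -0.5343, 0.4818, 0.0052)
new position p' = (-2.8560, -1.1960, -2.6640)
v' = v + a·dt = (-1.3376, 0.0520, -1.5568)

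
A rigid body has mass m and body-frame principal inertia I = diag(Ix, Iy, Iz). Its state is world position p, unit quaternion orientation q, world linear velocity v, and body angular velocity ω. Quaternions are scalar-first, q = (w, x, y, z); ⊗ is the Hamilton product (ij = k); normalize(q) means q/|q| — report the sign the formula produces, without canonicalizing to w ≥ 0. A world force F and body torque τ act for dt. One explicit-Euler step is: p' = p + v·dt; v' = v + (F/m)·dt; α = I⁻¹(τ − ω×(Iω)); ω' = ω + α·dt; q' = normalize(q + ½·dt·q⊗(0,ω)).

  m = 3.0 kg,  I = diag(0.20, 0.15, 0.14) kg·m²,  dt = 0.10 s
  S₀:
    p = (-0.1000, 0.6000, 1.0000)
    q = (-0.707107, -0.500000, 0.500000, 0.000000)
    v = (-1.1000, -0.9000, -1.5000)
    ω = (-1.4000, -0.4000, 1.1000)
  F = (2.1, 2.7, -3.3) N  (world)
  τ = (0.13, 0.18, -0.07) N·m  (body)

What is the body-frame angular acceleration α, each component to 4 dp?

precession coupling ω×(Iω) = (0.0044, -0.0924, -0.0280)
(τ − ω×Iω)/I = (0.6280, 1.8160, -0.3000)

α = (0.6280, 1.8160, -0.3000)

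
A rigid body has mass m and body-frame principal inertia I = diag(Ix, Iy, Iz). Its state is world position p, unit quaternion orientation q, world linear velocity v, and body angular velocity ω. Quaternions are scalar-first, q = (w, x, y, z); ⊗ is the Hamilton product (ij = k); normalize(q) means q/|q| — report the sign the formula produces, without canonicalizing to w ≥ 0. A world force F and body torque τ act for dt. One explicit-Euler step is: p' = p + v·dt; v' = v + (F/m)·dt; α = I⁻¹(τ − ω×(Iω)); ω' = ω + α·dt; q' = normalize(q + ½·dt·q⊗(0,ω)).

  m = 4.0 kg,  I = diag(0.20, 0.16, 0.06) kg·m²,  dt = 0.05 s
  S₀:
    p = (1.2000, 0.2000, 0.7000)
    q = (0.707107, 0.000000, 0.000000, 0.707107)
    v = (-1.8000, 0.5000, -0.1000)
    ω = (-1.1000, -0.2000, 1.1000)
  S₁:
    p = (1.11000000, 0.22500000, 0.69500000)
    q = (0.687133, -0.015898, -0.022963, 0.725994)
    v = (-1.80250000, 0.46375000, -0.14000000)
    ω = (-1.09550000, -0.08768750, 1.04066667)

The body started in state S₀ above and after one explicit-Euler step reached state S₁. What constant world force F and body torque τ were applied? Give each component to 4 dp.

rate change Δω = (0.00450000, 0.11231250, -0.05933333)
precession coupling = (0.0220, -0.1694, -0.0088)
τ = I·(Δω/dt) + ω₀×(Iω₀) = (0.0400, 0.1900, -0.0800)
Δv = v₁−v₀ = (-0.00250000, -0.03625000, -0.04000000)
m·(v₁−v₀)/dt = (-0.2000, -2.9000, -3.2000)

F = (-0.2000, -2.9000, -3.2000)
τ = (0.0400, 0.1900, -0.0800)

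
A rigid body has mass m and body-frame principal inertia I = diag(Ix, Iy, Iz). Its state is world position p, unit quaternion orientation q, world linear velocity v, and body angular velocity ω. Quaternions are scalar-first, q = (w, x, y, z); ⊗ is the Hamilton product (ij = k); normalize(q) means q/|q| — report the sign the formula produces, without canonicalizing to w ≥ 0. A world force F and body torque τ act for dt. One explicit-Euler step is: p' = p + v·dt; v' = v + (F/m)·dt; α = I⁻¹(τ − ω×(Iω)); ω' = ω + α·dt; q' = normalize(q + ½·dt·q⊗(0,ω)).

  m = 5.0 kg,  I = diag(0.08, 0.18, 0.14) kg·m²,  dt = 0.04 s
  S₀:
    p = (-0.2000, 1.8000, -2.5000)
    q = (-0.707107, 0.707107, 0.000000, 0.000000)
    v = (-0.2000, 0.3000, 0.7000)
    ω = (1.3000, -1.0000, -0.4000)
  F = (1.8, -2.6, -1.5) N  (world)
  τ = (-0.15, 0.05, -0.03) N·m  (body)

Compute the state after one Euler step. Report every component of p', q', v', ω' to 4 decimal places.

gyro term ω×Iω = (-0.0160, 0.0312, -0.1300)
α = I⁻¹(τ − ω×Iω) = (-1.6750, 0.1044, 0.7143)
ω' = ω + α·dt = (1.2330, -0.9958, -0.3714)
q⊗(0,ω) = (-0.9192391, -0.9192391, 0.9899498, -0.4242642)
updated quaternion q' = (-0.7251, 0.6883, 0.0198, -0.0085)
p' = p + v·dt = (-0.2080, 1.8120, -2.4720)
v + (F/m)dt = (-0.1856, 0.2792, 0.6880)

p' = (-0.2080, 1.8120, -2.4720)
q' = (-0.7251, 0.6883, 0.0198, -0.0085)
v' = (-0.1856, 0.2792, 0.6880)
ω' = (1.2330, -0.9958, -0.3714)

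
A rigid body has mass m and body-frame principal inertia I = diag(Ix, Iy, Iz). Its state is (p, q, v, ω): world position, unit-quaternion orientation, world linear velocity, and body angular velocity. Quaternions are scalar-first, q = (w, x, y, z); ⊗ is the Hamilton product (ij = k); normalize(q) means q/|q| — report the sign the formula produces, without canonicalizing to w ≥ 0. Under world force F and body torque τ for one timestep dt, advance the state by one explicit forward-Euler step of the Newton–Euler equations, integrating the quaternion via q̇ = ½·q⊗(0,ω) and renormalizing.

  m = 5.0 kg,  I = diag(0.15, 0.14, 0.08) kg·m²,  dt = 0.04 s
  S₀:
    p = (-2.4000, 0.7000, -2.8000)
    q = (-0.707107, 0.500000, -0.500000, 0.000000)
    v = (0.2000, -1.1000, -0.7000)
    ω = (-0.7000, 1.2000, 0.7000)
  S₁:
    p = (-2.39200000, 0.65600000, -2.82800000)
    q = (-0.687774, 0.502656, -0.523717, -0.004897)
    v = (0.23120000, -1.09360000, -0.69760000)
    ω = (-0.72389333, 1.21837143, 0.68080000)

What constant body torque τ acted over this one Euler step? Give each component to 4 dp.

τ = (-0.1400, 0.0300, -0.0300)

Δω = ω₁−ω₀ = (-0.02389333, 0.01837143, -0.01920000)
ω₀×(Iω₀) = (-0.0504, -0.0343, 0.0084)
I·α + gyro = (-0.1400, 0.0300, -0.0300)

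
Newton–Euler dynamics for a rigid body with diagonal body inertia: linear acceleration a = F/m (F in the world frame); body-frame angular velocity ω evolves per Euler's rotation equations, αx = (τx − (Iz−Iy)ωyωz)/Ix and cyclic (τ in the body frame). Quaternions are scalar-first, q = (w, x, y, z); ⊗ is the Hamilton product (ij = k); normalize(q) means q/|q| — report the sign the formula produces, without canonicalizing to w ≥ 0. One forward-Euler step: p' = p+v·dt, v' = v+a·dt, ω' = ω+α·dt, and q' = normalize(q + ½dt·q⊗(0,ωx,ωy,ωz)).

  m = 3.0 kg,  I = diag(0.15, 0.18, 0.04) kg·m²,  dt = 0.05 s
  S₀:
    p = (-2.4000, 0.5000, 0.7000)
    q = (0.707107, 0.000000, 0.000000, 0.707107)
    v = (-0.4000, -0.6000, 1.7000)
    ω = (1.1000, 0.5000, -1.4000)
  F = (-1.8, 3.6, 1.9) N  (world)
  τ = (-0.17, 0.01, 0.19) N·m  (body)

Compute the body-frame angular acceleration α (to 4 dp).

α = (-1.7867, 0.9967, 4.3375)

gyro term ω×Iω = (0.0980, -0.1694, 0.0165)
(τ − ω×Iω)/I = (-1.7867, 0.9967, 4.3375)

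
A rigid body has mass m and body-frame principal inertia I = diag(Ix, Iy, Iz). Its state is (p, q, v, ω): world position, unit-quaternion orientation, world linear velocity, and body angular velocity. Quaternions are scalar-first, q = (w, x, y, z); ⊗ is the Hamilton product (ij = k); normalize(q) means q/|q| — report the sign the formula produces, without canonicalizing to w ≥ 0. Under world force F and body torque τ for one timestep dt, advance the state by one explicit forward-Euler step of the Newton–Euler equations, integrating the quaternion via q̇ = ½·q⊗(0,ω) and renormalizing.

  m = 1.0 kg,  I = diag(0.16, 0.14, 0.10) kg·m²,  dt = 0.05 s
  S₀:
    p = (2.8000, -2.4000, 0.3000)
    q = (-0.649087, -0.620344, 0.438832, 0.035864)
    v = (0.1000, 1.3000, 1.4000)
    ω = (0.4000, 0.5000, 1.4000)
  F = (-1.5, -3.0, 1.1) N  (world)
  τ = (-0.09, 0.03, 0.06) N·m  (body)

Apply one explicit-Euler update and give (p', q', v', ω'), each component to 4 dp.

ω×(Iω) gyroscopic = (-0.0280, 0.0336, -0.0040)
α = I⁻¹(τ − ω×Iω) = (-0.3875, -0.0257, 0.6400)
ω + α·dt = (0.3806, 0.4987, 1.4320)
Hamilton product q⊗(0,ω) = (-0.0214880, 0.3367980, 0.5582837, -1.3944266)
updated quaternion q' = (-0.6491, -0.6115, 0.4525, 0.0010)
p + v·dt = (2.8050, -2.3350, 0.3700)
v + (F/m)dt = (0.0250, 1.1500, 1.4550)

p' = (2.8050, -2.3350, 0.3700)
q' = (-0.6491, -0.6115, 0.4525, 0.0010)
v' = (0.0250, 1.1500, 1.4550)
ω' = (0.3806, 0.4987, 1.4320)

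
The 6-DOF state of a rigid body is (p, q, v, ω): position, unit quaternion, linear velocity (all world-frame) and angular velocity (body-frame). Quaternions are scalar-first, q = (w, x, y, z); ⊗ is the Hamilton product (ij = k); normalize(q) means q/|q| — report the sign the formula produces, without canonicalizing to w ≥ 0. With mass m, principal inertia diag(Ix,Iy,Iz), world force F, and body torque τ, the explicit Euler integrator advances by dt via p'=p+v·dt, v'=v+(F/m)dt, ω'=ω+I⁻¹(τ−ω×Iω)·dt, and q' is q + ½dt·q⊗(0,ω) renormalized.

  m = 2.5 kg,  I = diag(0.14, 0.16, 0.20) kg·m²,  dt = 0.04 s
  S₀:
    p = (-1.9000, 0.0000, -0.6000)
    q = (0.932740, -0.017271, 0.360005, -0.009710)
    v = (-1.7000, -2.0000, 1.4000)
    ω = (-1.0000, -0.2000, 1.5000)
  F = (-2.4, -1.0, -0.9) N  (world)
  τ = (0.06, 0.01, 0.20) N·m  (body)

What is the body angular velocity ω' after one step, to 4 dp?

angular accel α = (0.5143, -0.5000, 0.9800)
ω' = ω + α·dt = (-0.9794, -0.2200, 1.5392)

ω' = (-0.9794, -0.2200, 1.5392)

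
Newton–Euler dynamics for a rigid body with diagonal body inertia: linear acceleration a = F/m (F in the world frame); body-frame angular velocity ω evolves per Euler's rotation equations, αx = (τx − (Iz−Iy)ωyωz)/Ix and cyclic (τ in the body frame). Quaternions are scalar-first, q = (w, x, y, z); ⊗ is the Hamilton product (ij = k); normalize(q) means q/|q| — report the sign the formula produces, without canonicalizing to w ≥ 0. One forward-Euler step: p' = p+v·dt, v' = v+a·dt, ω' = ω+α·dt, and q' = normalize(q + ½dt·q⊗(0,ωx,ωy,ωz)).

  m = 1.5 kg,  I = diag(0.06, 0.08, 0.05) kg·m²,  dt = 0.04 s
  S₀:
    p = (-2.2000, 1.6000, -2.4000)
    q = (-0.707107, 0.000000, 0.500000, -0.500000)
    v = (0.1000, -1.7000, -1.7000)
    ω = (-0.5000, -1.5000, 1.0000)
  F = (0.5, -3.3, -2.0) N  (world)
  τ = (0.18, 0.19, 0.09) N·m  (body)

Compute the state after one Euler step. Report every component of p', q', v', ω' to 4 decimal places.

p' = (-2.1960, 1.5320, -2.4680)
q' = (-0.6816, 0.0021, 0.5258, -0.5088)
v' = (0.1133, -1.7880, -1.7533)
ω' = (-0.4100, -1.4025, 1.0600)

p + v·dt = (-2.1960, 1.5320, -2.4680)
v' = v + a·dt = (0.1133, -1.7880, -1.7533)
α = I⁻¹(τ − ω×Iω) = (2.2500, 2.4375, 1.5000)
ω + α·dt = (-0.4100, -1.4025, 1.0600)
2q̇ = q⊗(0,ω) = (1.2500000, 0.1035535, 1.3106605, -0.4571070)
q' = normalize(q + ½dt·q⊗(0,ω)) = (-0.6816, 0.0021, 0.5258, -0.5088)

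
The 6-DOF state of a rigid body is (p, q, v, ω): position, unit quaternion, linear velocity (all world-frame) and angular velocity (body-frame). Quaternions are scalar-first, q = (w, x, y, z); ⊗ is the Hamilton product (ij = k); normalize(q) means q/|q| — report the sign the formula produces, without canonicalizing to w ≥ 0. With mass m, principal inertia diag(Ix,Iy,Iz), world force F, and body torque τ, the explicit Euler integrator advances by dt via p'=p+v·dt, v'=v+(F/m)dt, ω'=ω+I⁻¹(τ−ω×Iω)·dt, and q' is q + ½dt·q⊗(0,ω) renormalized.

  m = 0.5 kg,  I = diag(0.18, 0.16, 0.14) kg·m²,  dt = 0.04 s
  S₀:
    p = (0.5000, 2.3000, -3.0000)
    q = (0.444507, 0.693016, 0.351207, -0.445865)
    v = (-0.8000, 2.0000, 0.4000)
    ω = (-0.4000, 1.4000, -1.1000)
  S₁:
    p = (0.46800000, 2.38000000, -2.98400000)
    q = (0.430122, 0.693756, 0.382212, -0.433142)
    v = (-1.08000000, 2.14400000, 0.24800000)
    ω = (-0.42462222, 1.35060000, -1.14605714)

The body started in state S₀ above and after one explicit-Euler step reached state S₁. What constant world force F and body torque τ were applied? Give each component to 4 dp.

Δω = ω₁−ω₀ = (-0.02462222, -0.04940000, -0.04605714)
gyro term ω₀×Iω₀ = (0.0308, 0.0176, 0.0112)
I·α + gyro = (-0.0800, -0.1800, -0.1500)
v₁ − v₀ = (-0.28000000, 0.14400000, -0.15200000)
applied force F = (-3.5000, 1.8000, -1.9000)

F = (-3.5000, 1.8000, -1.9000)
τ = (-0.0800, -0.1800, -0.1500)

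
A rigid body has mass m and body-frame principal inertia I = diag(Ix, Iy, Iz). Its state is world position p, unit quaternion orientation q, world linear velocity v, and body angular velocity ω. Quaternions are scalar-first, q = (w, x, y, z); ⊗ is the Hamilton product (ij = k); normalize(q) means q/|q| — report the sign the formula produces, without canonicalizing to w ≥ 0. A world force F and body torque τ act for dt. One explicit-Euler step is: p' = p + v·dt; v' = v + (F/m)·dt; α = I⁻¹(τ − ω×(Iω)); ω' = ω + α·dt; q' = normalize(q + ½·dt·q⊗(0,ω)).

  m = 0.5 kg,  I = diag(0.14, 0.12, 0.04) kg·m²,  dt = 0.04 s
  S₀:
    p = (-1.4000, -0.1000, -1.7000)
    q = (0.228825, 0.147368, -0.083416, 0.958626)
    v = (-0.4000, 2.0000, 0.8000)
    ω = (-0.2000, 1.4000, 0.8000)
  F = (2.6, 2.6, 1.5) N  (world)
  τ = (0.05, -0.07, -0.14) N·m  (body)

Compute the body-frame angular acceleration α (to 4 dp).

precession coupling ω×(Iω) = (-0.0896, -0.0160, 0.0056)
α = I⁻¹(τ − ω×Iω) = (0.9971, -0.4500, -3.6400)

α = (0.9971, -0.4500, -3.6400)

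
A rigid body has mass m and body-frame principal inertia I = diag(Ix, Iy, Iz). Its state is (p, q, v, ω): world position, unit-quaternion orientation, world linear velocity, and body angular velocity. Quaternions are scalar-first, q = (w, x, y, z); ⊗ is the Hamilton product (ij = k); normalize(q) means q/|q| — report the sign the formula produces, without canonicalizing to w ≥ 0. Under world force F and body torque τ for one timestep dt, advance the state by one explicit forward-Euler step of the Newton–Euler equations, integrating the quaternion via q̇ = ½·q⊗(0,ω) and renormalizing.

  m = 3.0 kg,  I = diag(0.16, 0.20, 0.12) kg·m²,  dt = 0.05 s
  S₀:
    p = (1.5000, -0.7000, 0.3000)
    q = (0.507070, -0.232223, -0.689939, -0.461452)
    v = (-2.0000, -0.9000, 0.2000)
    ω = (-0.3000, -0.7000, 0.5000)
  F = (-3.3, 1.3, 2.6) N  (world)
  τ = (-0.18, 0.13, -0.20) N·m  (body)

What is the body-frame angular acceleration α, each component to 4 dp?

α = (-1.3000, 0.6800, -1.7367)

ω×(Iω) gyroscopic = (0.0280, -0.0060, 0.0084)
angular accel α = (-1.3000, 0.6800, -1.7367)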